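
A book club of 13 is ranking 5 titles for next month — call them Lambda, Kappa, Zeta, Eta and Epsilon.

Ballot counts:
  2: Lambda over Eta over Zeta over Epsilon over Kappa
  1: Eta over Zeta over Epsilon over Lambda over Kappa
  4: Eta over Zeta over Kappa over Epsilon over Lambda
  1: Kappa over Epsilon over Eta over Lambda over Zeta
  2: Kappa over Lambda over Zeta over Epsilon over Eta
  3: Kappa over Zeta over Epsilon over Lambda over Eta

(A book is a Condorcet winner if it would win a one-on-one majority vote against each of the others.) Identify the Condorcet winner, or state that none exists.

none

Pairwise majorities:
Lambda vs Kappa: Lambda is ranked higher on 2+1 = 3 ballots, Kappa on 10. Kappa wins 10–3.
Lambda vs Zeta: Lambda preferred on 2+1+2 = 5 ballots; Zeta wins 8–5.
Lambda vs Eta: 7 to 6, Lambda.
Lambda vs Epsilon: Lambda is ranked higher on 2+2 = 4 ballots, Epsilon on 9. Epsilon wins 9–4.
Kappa vs Zeta: Zeta wins 7–6.
Kappa–Eta: Eta 7–6.
Kappa vs Epsilon: 4+1+2+3 = 10 for Kappa, 3 for Epsilon — Kappa by 10–3.
Zeta vs Eta: 2+3 = 5 for Zeta, 8 for Eta — Eta by 8–5.
Zeta vs Epsilon: Zeta preferred on 2+1+4+2+3 = 12 ballots; Zeta wins 12–1.
Eta vs Epsilon: Eta wins 7–6.
No book is unbeaten: Lambda loses to Kappa; Kappa loses to Zeta; Zeta loses to Eta; Eta loses to Lambda; Epsilon loses to Kappa. In particular Lambda → Eta → Kappa → Lambda is a majority cycle — no Condorcet winner exists.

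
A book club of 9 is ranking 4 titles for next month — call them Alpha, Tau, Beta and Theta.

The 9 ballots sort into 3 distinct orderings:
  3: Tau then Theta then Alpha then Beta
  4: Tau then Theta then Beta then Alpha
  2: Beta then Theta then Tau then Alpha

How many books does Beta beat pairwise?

Beta against each rival (9 members):
Beta vs Alpha: Beta, 6–3.
Beta vs Tau: Tau, 7–2.
Beta vs Theta: Theta wins 7–2.
Beta beats Alpha; loses to Tau, Theta — 1 pairwise win.

1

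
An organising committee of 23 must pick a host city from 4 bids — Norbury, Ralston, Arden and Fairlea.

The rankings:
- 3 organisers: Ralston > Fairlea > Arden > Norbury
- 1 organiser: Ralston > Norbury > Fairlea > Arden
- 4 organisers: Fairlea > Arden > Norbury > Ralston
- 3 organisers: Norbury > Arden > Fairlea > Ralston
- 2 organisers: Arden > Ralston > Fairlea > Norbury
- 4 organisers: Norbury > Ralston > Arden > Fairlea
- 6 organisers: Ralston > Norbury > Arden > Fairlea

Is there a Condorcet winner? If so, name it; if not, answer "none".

Head-to-head results (23 organisers):
Norbury–Ralston: Ralston 12–11.
Norbury vs Arden: Norbury is ranked higher on 1+3+4+6 = 14 ballots, Arden on 9. Norbury wins 14–9.
Norbury vs Fairlea: Norbury preferred on 1+3+4+6 = 14 ballots; Norbury wins 14–9.
Ralston vs Arden: Ralston, 14–9.
Ralston–Fairlea: Ralston 16–7.
Arden vs Fairlea: 15 to 8, Arden.
Ralston wins every pairwise contest, so Ralston is the Condorcet winner.

Ralston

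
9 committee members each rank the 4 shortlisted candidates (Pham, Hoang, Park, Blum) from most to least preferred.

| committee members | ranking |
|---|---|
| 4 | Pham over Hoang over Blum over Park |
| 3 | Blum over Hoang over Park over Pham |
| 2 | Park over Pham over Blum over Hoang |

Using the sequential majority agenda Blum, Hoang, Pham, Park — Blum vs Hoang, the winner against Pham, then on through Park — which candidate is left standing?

Park

Round 1: Blum vs Hoang — 5–4, Blum advances.
Round 2: Blum vs Pham — 3–6, Pham advances.
Round 3: Pham vs Park — 4–5, Park advances.
Park survives the agenda.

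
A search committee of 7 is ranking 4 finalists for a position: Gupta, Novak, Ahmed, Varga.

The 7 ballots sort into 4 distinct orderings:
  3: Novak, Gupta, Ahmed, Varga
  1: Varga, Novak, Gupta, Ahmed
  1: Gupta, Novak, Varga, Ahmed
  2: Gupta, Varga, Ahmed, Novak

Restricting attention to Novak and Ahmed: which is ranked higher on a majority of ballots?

Ballots ranking Novak above Ahmed: 3 + 1 + 1 = 5.
Ballots ranking Ahmed above Novak: 7 − 5 = 2.
Novak wins the head-to-head 5–2.

Novak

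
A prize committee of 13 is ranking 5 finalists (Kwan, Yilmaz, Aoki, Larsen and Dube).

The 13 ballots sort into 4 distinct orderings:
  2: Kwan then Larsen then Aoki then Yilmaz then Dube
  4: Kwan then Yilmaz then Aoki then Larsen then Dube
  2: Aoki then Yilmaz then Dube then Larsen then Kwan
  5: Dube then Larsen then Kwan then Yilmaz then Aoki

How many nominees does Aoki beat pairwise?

1

Aoki against each rival (13 jurors):
Aoki vs Kwan: 2 for Aoki, 11 for Kwan — Kwan by 11–2.
Aoki vs Yilmaz: Yilmaz wins 9–4.
Aoki vs Larsen: 6 to 7, Larsen.
Aoki vs Dube: 2+4+2 = 8 for Aoki, 5 for Dube — Aoki by 8–5.
Aoki beats Dube; loses to Kwan, Yilmaz, Larsen — 1 pairwise win.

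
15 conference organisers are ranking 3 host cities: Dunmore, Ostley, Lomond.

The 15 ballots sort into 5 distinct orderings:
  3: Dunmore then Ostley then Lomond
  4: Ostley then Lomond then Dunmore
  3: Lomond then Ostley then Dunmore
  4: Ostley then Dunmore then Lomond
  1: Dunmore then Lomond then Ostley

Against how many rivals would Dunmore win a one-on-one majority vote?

1

Dunmore against each rival (15 organisers):
Dunmore vs Ostley: 3+1 = 4 for Dunmore, 11 for Ostley — Ostley by 11–4.
Dunmore vs Lomond: Dunmore, 8–7.
Dunmore beats Lomond; loses to Ostley — 1 pairwise win.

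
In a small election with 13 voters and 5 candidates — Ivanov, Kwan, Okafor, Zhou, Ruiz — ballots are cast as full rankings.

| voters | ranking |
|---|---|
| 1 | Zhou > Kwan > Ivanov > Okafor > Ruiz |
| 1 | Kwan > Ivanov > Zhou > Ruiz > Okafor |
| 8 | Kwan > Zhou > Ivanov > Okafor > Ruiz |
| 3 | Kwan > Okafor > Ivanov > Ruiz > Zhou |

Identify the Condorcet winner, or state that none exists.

Kwan

Head-to-head results (13 voters):
Ivanov vs Kwan: Kwan, 13–0.
Ivanov vs Okafor: 1+1+8 = 10 for Ivanov, 3 for Okafor — Ivanov by 10–3.
Ivanov vs Zhou: Ivanov preferred on 1+3 = 4 ballots; Zhou wins 9–4.
Ivanov vs Ruiz: 1+1+8+3 = 13 for Ivanov, 0 for Ruiz — Ivanov by 13–0.
Kwan vs Okafor: Kwan preferred on 1+1+8+3 = 13 ballots; Kwan wins 13–0.
Kwan vs Zhou: Kwan is ranked higher on 1+8+3 = 12 ballots, Zhou on 1. Kwan wins 12–1.
Kwan vs Ruiz: Kwan wins 13–0.
Okafor vs Zhou: 3 for Okafor, 10 for Zhou — Zhou by 10–3.
Okafor vs Ruiz: Okafor is ranked higher on 1+8+3 = 12 ballots, Ruiz on 1. Okafor wins 12–1.
Zhou vs Ruiz: 1+1+8 = 10 for Zhou, 3 for Ruiz — Zhou by 10–3.
Kwan defeats every rival head-to-head and is the Condorcet winner.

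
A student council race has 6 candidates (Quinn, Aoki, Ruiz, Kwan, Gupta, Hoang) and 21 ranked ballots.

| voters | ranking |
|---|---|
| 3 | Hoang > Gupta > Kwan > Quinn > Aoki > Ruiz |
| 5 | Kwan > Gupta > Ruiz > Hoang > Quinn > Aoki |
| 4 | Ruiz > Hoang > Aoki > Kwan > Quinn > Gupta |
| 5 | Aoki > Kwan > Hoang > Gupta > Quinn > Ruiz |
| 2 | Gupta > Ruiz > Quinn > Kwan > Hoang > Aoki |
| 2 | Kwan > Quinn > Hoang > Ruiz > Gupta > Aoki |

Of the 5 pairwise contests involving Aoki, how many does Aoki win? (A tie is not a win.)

0

Aoki against each rival (21 voters):
Aoki vs Quinn: Quinn, 12–9.
Aoki–Ruiz: Ruiz 13–8.
Aoki vs Kwan: 4+5 = 9 for Aoki, 12 for Kwan — Kwan by 12–9.
Aoki vs Gupta: 4+5 = 9 for Aoki, 12 for Gupta — Gupta by 12–9.
Aoki vs Hoang: Hoang wins 16–5.
Aoki beats no one; loses to Quinn, Ruiz, Kwan, Gupta, Hoang — 0 pairwise wins.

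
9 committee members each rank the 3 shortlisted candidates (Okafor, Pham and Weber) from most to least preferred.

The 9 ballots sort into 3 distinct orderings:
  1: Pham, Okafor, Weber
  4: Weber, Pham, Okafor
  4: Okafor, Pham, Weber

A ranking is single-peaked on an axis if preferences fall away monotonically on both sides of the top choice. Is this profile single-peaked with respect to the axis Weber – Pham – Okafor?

yes

Axis positions: Weber=1, Pham=2, Okafor=3.
Group 1 (peak Pham at position 2): ranking walks positions 2-3-1, expanding outward from the peak — single-peaked.
Group 2 (peak Weber at position 1): ranking walks positions 1-2-3, expanding outward from the peak — single-peaked.
Group 3 (peak Okafor at position 3): ranking walks positions 3-2-1, expanding outward from the peak — single-peaked.
Every ranking is single-peaked on this axis.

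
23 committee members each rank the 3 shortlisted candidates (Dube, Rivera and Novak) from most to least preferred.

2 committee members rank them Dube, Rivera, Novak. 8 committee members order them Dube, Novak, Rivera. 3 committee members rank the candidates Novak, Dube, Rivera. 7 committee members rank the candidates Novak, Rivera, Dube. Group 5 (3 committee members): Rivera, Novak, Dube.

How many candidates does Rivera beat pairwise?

Rivera against each rival (23 committee members):
Rivera–Dube: Dube 13–10.
Rivera vs Novak: Rivera preferred on 2+3 = 5 ballots; Novak wins 18–5.
Rivera beats no one; loses to Dube, Novak — 0 pairwise wins.

0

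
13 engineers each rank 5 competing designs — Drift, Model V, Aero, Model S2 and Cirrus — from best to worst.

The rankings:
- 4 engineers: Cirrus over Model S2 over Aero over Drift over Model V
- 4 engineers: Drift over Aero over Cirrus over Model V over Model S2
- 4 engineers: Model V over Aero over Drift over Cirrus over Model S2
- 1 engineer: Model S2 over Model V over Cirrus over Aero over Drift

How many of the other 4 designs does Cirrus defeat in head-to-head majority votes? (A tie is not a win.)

Cirrus against each rival (13 engineers):
Cirrus vs Drift: 5 to 8, Drift.
Cirrus vs Model V: Cirrus preferred on 4+4 = 8 ballots; Cirrus wins 8–5.
Cirrus vs Aero: Aero, 8–5.
Cirrus–Model S2: Cirrus 12–1.
Cirrus beats Model V, Model S2; loses to Drift, Aero — 2 pairwise wins.

2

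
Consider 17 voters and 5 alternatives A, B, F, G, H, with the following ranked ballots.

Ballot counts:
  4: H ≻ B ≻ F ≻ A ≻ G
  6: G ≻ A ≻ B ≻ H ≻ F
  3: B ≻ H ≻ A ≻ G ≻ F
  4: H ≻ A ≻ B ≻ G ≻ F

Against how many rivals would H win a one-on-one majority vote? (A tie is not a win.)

H against each rival (17 voters):
H vs A: H wins 11–6.
H vs B: 4+4 = 8 for H, 9 for B — B by 9–8.
H vs F: 17 to 0, H.
H vs G: 11 to 6, H.
H beats A, F, G; loses to B — 3 pairwise wins.

3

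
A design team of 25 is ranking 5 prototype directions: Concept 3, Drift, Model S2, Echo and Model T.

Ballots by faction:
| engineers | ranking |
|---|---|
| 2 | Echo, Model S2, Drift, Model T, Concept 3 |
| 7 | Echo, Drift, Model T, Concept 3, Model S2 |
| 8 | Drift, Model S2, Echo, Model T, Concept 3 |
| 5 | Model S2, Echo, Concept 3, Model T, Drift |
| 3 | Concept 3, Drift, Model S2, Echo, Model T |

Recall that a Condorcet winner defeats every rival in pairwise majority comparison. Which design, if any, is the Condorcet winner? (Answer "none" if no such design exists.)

none

Pairwise majorities:
Concept 3 vs Drift: Drift wins 17–8.
Concept 3 vs Model S2: Model S2 wins 15–10.
Concept 3 vs Echo: Echo wins 22–3.
Concept 3–Model T: Model T 17–8.
Drift–Model S2: Drift 18–7.
Drift vs Echo: Echo, 14–11.
Drift vs Model T: Drift wins 20–5.
Model S2–Echo: Model S2 16–9.
Model S2 vs Model T: Model S2, 18–7.
Echo vs Model T: Echo, 25–0.
No design is unbeaten: Concept 3 loses to Drift; Drift loses to Echo; Model S2 loses to Drift; Echo loses to Model S2; Model T loses to Drift. In particular Drift > Model S2 > Echo > Drift is a majority cycle — no Condorcet winner exists.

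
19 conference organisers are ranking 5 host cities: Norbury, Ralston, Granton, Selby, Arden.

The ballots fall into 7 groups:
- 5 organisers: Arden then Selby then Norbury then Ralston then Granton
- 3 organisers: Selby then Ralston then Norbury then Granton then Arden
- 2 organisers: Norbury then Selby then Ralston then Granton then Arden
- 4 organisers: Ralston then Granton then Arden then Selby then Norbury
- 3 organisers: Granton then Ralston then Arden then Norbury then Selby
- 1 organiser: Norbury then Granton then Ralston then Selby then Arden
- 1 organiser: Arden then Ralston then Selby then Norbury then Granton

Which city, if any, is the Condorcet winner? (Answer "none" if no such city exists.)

Check each pair by majority over 19 ballots:
Norbury vs Ralston: Norbury is ranked higher on 5+2+1 = 8 ballots, Ralston on 11. Ralston wins 11–8.
Norbury vs Granton: Norbury, 12–7.
Norbury vs Selby: 2+3+1 = 6 for Norbury, 13 for Selby — Selby by 13–6.
Norbury vs Arden: Arden wins 13–6.
Ralston–Granton: Ralston 15–4.
Ralston vs Selby: Ralston preferred on 4+3+1+1 = 9 ballots; Selby wins 10–9.
Ralston–Arden: Ralston 13–6.
Granton–Selby: Selby 11–8.
Granton vs Arden: Granton, 13–6.
Selby vs Arden: Selby preferred on 3+2+1 = 6 ballots; Arden wins 13–6.
No city is unbeaten: Norbury loses to Ralston; Ralston loses to Selby; Granton loses to Norbury; Selby loses to Arden; Arden loses to Ralston. In particular Norbury beats Granton beats Arden beats Norbury is a majority cycle — no Condorcet winner exists.

none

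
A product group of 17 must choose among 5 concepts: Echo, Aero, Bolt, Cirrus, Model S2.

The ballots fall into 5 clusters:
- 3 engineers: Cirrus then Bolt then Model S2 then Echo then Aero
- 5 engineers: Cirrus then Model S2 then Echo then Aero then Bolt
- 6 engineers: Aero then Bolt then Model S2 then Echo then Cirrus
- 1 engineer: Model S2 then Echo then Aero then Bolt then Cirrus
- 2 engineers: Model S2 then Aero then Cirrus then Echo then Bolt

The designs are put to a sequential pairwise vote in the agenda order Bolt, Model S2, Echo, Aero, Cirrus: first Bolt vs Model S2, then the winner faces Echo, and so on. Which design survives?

Aero

Round 1: Bolt vs Model S2 — 9–8, Bolt advances.
Round 2: Bolt vs Echo — 9–8, Bolt advances.
Round 3: Bolt vs Aero — 3–14, Aero advances.
Round 4: Aero vs Cirrus — 9–8, Aero advances.
Aero survives the agenda.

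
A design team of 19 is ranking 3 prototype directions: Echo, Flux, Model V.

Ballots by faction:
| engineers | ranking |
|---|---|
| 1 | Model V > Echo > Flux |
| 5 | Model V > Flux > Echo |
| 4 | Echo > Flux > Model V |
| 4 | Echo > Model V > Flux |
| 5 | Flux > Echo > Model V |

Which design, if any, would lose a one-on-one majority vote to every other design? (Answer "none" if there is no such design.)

none

Pairwise majorities:
Echo vs Flux: Flux wins 10–9.
Echo vs Model V: Echo preferred on 4+4+5 = 13 ballots; Echo wins 13–6.
Flux vs Model V: Model V, 10–9.
Each design has at least one pairwise win (Echo beats Model V; Flux beats Echo; Model V beats Flux) — no Condorcet loser.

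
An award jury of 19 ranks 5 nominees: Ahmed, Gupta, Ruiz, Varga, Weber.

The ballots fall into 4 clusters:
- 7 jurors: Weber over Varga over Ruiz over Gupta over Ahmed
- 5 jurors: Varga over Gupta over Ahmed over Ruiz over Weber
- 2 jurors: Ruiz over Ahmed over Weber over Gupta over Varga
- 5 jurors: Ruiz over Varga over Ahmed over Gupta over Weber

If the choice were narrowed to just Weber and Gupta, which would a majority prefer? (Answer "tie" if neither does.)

Ballots ranking Weber above Gupta: 7 + 2 = 9.
Ballots ranking Gupta above Weber: 19 − 9 = 10.
Gupta wins the head-to-head 10–9.

Gupta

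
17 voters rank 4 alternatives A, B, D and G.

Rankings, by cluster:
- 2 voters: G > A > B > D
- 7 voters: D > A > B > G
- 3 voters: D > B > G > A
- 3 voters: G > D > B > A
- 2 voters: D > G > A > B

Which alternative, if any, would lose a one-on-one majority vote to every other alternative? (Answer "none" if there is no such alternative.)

Pairwise majorities:
A vs B: 2+7+2 = 11 for A, 6 for B — A by 11–6.
A–D: D 15–2.
A–G: G 10–7.
B vs D: B preferred on 2 ballots; D wins 15–2.
B vs G: B, 10–7.
D vs G: D, 12–5.
No alternative is winless: A beats B; B beats G; D beats A; G beats A. There is no Condorcet loser.

none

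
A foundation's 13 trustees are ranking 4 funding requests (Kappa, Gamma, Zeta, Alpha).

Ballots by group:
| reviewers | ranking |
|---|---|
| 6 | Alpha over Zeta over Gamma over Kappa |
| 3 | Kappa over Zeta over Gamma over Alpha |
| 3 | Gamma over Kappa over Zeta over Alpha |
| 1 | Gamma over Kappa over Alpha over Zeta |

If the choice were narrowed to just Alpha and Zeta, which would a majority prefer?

Ballots ranking Alpha above Zeta: 6 + 1 = 7.
Ballots ranking Zeta above Alpha: 13 − 7 = 6.
Alpha wins the head-to-head 7–6.

Alpha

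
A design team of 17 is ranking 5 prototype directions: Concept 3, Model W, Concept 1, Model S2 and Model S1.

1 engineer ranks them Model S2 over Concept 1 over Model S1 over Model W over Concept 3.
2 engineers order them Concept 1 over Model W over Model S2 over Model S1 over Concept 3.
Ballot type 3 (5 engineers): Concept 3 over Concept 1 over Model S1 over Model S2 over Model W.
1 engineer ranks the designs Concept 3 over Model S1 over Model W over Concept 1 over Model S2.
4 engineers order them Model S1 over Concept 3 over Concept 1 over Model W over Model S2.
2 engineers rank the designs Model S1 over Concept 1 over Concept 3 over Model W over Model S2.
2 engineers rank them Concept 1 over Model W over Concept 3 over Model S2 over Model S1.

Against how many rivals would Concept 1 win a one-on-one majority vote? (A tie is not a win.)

Concept 1 against each rival (17 engineers):
Concept 1 vs Concept 3: Concept 1 preferred on 1+2+2+2 = 7 ballots; Concept 3 wins 10–7.
Concept 1 vs Model W: Concept 1, 16–1.
Concept 1 vs Model S2: 16 to 1, Concept 1.
Concept 1 vs Model S1: Concept 1 preferred on 1+2+5+2 = 10 ballots; Concept 1 wins 10–7.
Concept 1 beats Model W, Model S2, Model S1; loses to Concept 3 — 3 pairwise wins.

3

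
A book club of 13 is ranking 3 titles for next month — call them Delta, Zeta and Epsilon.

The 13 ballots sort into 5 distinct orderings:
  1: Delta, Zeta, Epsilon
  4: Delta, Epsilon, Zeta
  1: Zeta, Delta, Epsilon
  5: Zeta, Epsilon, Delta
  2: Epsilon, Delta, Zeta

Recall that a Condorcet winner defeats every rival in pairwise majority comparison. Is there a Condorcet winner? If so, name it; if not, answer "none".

none

Head-to-head results (13 members):
Delta vs Zeta: Delta is ranked higher on 1+4+2 = 7 ballots, Zeta on 6. Delta wins 7–6.
Delta vs Epsilon: Delta is ranked higher on 1+4+1 = 6 ballots, Epsilon on 7. Epsilon wins 7–6.
Zeta vs Epsilon: Zeta preferred on 1+1+5 = 7 ballots; Zeta wins 7–6.
No book is unbeaten: Delta loses to Epsilon; Zeta loses to Delta; Epsilon loses to Zeta. In particular Delta beats Zeta beats Epsilon beats Delta is a majority cycle — no Condorcet winner exists.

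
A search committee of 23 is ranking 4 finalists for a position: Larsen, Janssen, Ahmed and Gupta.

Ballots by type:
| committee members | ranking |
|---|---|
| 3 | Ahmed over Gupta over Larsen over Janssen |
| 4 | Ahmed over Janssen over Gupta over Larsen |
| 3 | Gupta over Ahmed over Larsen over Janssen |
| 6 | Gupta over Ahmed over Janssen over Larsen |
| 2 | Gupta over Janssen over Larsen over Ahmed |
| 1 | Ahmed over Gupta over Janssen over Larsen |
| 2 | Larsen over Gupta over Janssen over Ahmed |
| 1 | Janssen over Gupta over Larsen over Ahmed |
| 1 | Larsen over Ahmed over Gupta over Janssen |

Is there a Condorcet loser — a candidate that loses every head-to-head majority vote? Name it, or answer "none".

Head-to-head results (23 committee members):
Larsen vs Janssen: 9 to 14, Janssen.
Larsen–Ahmed: Ahmed 17–6.
Larsen vs Gupta: Larsen is ranked higher on 2+1 = 3 ballots, Gupta on 20. Gupta wins 20–3.
Janssen vs Ahmed: Janssen is ranked higher on 2+2+1 = 5 ballots, Ahmed on 18. Ahmed wins 18–5.
Janssen vs Gupta: Gupta wins 18–5.
Ahmed vs Gupta: Ahmed is ranked higher on 3+4+1+1 = 9 ballots, Gupta on 14. Gupta wins 14–9.
Only Larsen has no wins; Larsen is the Condorcet loser.

Larsen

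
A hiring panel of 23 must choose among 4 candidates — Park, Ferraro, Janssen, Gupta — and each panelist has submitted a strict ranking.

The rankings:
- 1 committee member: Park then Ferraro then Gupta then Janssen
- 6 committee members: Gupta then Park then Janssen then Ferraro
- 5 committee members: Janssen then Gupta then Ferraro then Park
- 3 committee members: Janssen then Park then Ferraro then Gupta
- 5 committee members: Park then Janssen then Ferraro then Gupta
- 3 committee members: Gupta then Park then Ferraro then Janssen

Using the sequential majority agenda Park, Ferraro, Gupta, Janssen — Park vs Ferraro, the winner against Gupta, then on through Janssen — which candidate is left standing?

Janssen

Round 1: Park vs Ferraro — 18–5, Park advances.
Round 2: Park vs Gupta — 9–14, Gupta advances.
Round 3: Gupta vs Janssen — 10–13, Janssen advances.
Janssen survives the agenda.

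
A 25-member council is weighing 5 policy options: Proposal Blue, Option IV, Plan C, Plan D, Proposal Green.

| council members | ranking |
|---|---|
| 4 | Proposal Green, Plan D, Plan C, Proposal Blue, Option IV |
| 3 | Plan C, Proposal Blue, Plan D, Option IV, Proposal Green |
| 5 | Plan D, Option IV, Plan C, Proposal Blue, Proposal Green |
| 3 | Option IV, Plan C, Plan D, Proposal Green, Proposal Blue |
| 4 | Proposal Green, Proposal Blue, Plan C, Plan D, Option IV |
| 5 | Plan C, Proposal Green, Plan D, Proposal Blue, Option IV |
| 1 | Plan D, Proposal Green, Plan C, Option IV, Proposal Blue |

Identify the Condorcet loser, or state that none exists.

Option IV

Pairwise majorities:
Proposal Blue vs Option IV: 16 to 9, Proposal Blue.
Proposal Blue vs Plan C: 4 to 21, Plan C.
Proposal Blue vs Plan D: Proposal Blue is ranked higher on 3+4 = 7 ballots, Plan D on 18. Plan D wins 18–7.
Proposal Blue vs Proposal Green: Proposal Green wins 17–8.
Option IV vs Plan C: 5+3 = 8 for Option IV, 17 for Plan C — Plan C by 17–8.
Option IV vs Plan D: Plan D, 22–3.
Option IV vs Proposal Green: Proposal Green wins 14–11.
Plan C vs Plan D: Plan C, 15–10.
Plan C vs Proposal Green: 16 to 9, Plan C.
Plan D vs Proposal Green: Plan D is ranked higher on 3+5+3+1 = 12 ballots, Proposal Green on 13. Proposal Green wins 13–12.
Only Option IV has no wins; Option IV is the Condorcet loser.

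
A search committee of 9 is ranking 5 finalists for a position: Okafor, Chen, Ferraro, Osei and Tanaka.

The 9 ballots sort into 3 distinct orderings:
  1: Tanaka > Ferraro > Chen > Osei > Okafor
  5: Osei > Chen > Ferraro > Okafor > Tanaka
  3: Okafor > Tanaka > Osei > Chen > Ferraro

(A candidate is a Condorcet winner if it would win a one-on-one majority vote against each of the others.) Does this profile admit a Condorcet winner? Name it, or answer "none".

Head-to-head results (9 committee members):
Okafor vs Chen: Chen wins 6–3.
Okafor vs Ferraro: Okafor preferred on 3 ballots; Ferraro wins 6–3.
Okafor vs Osei: Osei wins 6–3.
Okafor vs Tanaka: Okafor, 8–1.
Chen vs Ferraro: Chen, 8–1.
Chen–Osei: Osei 8–1.
Chen vs Tanaka: Chen, 5–4.
Ferraro vs Osei: Osei wins 8–1.
Ferraro vs Tanaka: Ferraro, 5–4.
Osei vs Tanaka: Osei is ranked higher on 5 ballots, Tanaka on 4. Osei wins 5–4.
Only Osei has no losses; Osei is the Condorcet winner.

Osei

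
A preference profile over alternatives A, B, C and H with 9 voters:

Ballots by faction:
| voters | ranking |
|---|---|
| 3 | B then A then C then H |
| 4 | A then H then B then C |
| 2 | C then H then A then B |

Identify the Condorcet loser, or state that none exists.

none

Head-to-head results (9 voters):
A vs B: 4+2 = 6 for A, 3 for B — A by 6–3.
A vs C: 3+4 = 7 for A, 2 for C — A by 7–2.
A vs H: A wins 7–2.
B vs C: B preferred on 3+4 = 7 ballots; B wins 7–2.
B vs H: 3 to 6, H.
C vs H: 5 to 4, C.
Every alternative wins at least one matchup (A beats B; B beats C; C beats H; H beats B), so there is no Condorcet loser.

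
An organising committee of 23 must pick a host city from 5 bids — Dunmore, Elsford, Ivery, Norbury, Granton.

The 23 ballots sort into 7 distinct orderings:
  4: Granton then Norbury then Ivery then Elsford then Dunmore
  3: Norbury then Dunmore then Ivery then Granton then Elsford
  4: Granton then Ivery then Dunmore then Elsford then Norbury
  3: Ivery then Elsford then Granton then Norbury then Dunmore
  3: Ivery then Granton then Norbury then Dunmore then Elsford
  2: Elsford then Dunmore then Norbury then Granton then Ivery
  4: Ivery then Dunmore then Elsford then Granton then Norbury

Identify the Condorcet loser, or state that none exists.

none

Pairwise majorities:
Dunmore vs Elsford: Dunmore, 14–9.
Dunmore–Ivery: Ivery 18–5.
Dunmore vs Norbury: Norbury wins 13–10.
Dunmore vs Granton: 3+2+4 = 9 for Dunmore, 14 for Granton — Granton by 14–9.
Elsford vs Ivery: Elsford preferred on 2 ballots; Ivery wins 21–2.
Elsford–Norbury: Elsford 13–10.
Elsford vs Granton: Elsford is ranked higher on 3+2+4 = 9 ballots, Granton on 14. Granton wins 14–9.
Ivery–Norbury: Ivery 14–9.
Ivery vs Granton: Ivery, 13–10.
Norbury vs Granton: Granton, 18–5.
Every city wins at least one matchup (Dunmore beats Elsford; Elsford beats Norbury; Ivery beats Dunmore; Norbury beats Dunmore; Granton beats Dunmore), so there is no Condorcet loser.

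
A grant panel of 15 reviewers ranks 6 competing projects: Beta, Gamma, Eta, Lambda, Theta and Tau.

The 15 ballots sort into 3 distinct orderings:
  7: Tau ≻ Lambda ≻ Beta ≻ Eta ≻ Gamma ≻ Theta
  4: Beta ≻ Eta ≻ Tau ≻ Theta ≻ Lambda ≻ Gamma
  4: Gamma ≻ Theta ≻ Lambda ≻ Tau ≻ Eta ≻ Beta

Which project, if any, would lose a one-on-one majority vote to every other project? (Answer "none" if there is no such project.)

none

Head-to-head results (15 reviewers):
Beta vs Gamma: Beta preferred on 7+4 = 11 ballots; Beta wins 11–4.
Beta vs Eta: Beta wins 11–4.
Beta vs Lambda: 4 to 11, Lambda.
Beta–Theta: Beta 11–4.
Beta vs Tau: Tau, 11–4.
Gamma vs Eta: Eta, 11–4.
Gamma vs Lambda: 4 for Gamma, 11 for Lambda — Lambda by 11–4.
Gamma–Theta: Gamma 11–4.
Gamma vs Tau: Gamma is ranked higher on 4 ballots, Tau on 11. Tau wins 11–4.
Eta vs Lambda: Eta is ranked higher on 4 ballots, Lambda on 11. Lambda wins 11–4.
Eta vs Theta: 11 to 4, Eta.
Eta vs Tau: Tau wins 11–4.
Lambda vs Theta: Lambda is ranked higher on 7 ballots, Theta on 8. Theta wins 8–7.
Lambda vs Tau: Tau wins 11–4.
Theta vs Tau: 4 to 11, Tau.
Each project has at least one pairwise win (Beta beats Gamma; Gamma beats Theta; Eta beats Gamma; Lambda beats Beta; Theta beats Lambda; Tau beats Beta) — no Condorcet loser.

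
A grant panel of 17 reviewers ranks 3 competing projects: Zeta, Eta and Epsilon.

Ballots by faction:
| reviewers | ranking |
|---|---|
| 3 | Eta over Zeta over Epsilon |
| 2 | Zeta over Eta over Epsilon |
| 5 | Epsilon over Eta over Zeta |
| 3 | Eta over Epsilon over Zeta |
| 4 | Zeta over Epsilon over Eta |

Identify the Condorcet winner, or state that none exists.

Pairwise majorities:
Zeta vs Eta: Eta, 11–6.
Zeta–Epsilon: Zeta 9–8.
Eta–Epsilon: Epsilon 9–8.
No project is unbeaten: Zeta loses to Eta; Eta loses to Epsilon; Epsilon loses to Zeta. In particular Zeta beats Epsilon beats Eta beats Zeta is a majority cycle — no Condorcet winner exists.

none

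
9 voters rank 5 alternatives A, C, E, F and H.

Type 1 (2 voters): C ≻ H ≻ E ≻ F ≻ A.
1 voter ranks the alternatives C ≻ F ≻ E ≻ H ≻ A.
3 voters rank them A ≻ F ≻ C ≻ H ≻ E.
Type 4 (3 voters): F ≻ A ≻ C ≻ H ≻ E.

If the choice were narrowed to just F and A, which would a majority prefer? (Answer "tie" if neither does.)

F

Ballots ranking F above A: 2 + 1 + 3 = 6.
Ballots ranking A above F: 9 − 6 = 3.
F wins the head-to-head 6–3.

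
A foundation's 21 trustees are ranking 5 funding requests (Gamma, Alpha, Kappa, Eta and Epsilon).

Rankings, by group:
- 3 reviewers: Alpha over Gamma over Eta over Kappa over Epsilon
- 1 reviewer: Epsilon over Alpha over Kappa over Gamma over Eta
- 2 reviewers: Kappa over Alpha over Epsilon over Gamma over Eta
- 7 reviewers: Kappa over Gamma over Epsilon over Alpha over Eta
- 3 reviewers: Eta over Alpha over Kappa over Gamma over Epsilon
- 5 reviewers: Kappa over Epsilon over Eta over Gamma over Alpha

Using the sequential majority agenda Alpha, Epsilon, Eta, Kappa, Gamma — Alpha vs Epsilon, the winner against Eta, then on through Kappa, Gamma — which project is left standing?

Round 1: Alpha vs Epsilon — 8–13, Epsilon advances.
Round 2: Epsilon vs Eta — 15–6, Epsilon advances.
Round 3: Epsilon vs Kappa — 1–20, Kappa advances.
Round 4: Kappa vs Gamma — 18–3, Kappa advances.
Kappa survives the agenda.

Kappa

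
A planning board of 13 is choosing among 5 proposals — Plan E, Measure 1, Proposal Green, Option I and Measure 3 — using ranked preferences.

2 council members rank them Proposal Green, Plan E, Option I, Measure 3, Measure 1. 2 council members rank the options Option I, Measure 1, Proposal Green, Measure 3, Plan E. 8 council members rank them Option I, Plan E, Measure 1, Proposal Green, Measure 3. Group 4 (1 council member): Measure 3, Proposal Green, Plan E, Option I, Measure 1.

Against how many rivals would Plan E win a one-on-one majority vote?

Plan E against each rival (13 council members):
Plan E vs Measure 1: Plan E preferred on 2+8+1 = 11 ballots; Plan E wins 11–2.
Plan E–Proposal Green: Plan E 8–5.
Plan E vs Option I: 2+1 = 3 for Plan E, 10 for Option I — Option I by 10–3.
Plan E–Measure 3: Plan E 10–3.
Plan E beats Measure 1, Proposal Green, Measure 3; loses to Option I — 3 pairwise wins.

3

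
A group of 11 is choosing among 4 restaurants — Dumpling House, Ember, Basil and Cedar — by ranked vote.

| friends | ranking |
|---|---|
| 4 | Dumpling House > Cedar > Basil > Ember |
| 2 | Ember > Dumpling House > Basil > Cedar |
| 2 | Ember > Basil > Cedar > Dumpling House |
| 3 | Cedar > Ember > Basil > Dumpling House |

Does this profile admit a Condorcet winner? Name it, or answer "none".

none

Check each pair by majority over 11 ballots:
Dumpling House vs Ember: Ember wins 7–4.
Dumpling House–Basil: Dumpling House 6–5.
Dumpling House vs Cedar: Dumpling House, 6–5.
Ember–Basil: Ember 7–4.
Ember–Cedar: Cedar 7–4.
Basil vs Cedar: Cedar wins 7–4.
Every restaurant loses at least once (Dumpling House loses to Ember; Ember loses to Cedar; Basil loses to Dumpling House; Cedar loses to Dumpling House). The majority relation contains the cycle Dumpling House beats Cedar beats Ember beats Dumpling House, so there is no Condorcet winner.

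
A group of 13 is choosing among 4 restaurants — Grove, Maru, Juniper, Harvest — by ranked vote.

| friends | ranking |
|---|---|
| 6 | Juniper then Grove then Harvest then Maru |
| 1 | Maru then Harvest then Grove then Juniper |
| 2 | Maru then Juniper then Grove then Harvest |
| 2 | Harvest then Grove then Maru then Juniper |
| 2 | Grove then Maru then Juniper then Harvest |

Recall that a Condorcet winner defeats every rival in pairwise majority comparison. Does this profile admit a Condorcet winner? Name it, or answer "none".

none

Pairwise majorities:
Grove vs Maru: Grove, 10–3.
Grove vs Juniper: Grove preferred on 1+2+2 = 5 ballots; Juniper wins 8–5.
Grove vs Harvest: 10 to 3, Grove.
Maru vs Juniper: Maru wins 7–6.
Maru vs Harvest: 1+2+2 = 5 for Maru, 8 for Harvest — Harvest by 8–5.
Juniper vs Harvest: Juniper preferred on 6+2+2 = 10 ballots; Juniper wins 10–3.
Every restaurant loses at least once (Grove loses to Juniper; Maru loses to Grove; Juniper loses to Maru; Harvest loses to Grove). The majority relation contains the cycle Grove → Maru → Juniper → Grove, so there is no Condorcet winner.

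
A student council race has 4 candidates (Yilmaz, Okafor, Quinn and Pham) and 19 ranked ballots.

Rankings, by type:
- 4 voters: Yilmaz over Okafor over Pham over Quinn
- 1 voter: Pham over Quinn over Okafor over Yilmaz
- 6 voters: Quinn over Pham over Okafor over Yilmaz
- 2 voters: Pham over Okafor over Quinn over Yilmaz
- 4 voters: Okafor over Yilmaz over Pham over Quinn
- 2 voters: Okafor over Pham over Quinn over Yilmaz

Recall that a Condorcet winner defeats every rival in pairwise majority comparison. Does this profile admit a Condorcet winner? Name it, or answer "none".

Okafor

Check each pair by majority over 19 ballots:
Yilmaz vs Okafor: Okafor wins 15–4.
Yilmaz–Quinn: Quinn 11–8.
Yilmaz vs Pham: Pham wins 11–8.
Okafor vs Quinn: Okafor, 12–7.
Okafor–Pham: Okafor 10–9.
Quinn vs Pham: Pham wins 13–6.
Okafor wins every pairwise contest, so Okafor is the Condorcet winner.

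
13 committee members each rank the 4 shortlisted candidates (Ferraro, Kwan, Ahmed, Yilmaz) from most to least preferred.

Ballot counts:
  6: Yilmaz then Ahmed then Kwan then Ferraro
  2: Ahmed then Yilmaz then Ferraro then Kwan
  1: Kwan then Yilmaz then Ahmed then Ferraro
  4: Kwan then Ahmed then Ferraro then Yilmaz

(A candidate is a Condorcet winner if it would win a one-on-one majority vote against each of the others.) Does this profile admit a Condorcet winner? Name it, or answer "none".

Yilmaz

Pairwise majorities:
Ferraro vs Kwan: Kwan, 11–2.
Ferraro vs Ahmed: Ahmed wins 13–0.
Ferraro vs Yilmaz: Yilmaz, 9–4.
Kwan–Ahmed: Ahmed 8–5.
Kwan–Yilmaz: Yilmaz 8–5.
Ahmed vs Yilmaz: Yilmaz, 7–6.
Yilmaz defeats every rival head-to-head and is the Condorcet winner.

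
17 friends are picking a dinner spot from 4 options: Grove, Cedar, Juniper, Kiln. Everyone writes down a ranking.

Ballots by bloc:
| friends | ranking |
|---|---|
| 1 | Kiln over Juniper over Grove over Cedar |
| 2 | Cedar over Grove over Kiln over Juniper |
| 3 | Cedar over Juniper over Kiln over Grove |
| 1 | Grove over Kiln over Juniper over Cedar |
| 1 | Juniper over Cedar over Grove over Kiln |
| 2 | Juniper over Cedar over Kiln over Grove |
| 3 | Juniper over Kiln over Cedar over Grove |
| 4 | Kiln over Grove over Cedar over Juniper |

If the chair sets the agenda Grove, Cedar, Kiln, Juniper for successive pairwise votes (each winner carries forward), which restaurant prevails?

Juniper

Round 1: Grove vs Cedar — 6–11, Cedar advances.
Round 2: Cedar vs Kiln — 8–9, Kiln advances.
Round 3: Kiln vs Juniper — 8–9, Juniper advances.
The agenda winner is Juniper.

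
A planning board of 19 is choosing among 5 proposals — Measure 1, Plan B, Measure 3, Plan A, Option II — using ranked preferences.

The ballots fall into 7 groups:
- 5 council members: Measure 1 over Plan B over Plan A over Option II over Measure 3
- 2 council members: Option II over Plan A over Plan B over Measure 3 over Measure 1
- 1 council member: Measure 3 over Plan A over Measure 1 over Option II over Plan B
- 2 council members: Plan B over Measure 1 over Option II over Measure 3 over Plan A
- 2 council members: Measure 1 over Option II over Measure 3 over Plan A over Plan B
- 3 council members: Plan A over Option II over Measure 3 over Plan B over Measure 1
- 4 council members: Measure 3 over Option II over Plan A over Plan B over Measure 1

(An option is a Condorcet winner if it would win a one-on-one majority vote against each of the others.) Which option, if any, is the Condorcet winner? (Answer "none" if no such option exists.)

none

Pairwise majorities:
Measure 1 vs Plan B: Plan B, 11–8.
Measure 1 vs Measure 3: Measure 3, 10–9.
Measure 1 vs Plan A: Plan A wins 10–9.
Measure 1 vs Option II: Measure 1 wins 10–9.
Plan B–Measure 3: Measure 3 10–9.
Plan B vs Plan A: Plan A, 12–7.
Plan B–Option II: Option II 12–7.
Measure 3–Plan A: Plan A 10–9.
Measure 3–Option II: Option II 14–5.
Plan A vs Option II: Option II, 10–9.
No option is unbeaten: Measure 1 loses to Plan B; Plan B loses to Measure 3; Measure 3 loses to Plan A; Plan A loses to Option II; Option II loses to Measure 1. In particular Measure 1 > Option II > Plan B > Measure 1 is a majority cycle — no Condorcet winner exists.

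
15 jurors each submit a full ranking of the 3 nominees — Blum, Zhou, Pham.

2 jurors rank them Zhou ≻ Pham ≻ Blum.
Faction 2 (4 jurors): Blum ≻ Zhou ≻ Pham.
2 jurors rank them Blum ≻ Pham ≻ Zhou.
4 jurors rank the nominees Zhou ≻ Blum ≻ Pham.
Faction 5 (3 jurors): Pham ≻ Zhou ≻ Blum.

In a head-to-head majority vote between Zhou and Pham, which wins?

Zhou

Ballots ranking Zhou above Pham: 2 + 4 + 4 = 10.
Ballots ranking Pham above Zhou: 15 − 10 = 5.
Zhou wins the head-to-head 10–5.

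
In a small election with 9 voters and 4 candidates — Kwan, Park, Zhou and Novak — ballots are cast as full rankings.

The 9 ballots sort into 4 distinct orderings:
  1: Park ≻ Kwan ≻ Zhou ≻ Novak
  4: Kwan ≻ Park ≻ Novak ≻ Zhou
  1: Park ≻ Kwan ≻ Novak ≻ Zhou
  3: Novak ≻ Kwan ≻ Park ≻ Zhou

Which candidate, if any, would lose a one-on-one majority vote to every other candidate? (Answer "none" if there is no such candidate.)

Zhou

Head-to-head results (9 voters):
Kwan–Park: Kwan 7–2.
Kwan vs Zhou: 9 to 0, Kwan.
Kwan vs Novak: Kwan, 6–3.
Park vs Zhou: Park, 9–0.
Park vs Novak: Park is ranked higher on 1+4+1 = 6 ballots, Novak on 3. Park wins 6–3.
Zhou vs Novak: Novak, 8–1.
Zhou is beaten in every head-to-head and is the Condorcet loser.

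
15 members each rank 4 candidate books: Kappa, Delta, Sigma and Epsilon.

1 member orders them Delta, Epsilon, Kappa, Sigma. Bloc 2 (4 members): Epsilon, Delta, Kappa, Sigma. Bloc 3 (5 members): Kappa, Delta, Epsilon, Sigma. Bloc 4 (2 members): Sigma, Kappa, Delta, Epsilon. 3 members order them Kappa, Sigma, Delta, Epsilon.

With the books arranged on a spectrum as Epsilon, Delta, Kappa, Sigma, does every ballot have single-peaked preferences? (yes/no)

yes

Axis positions: Epsilon=1, Delta=2, Kappa=3, Sigma=4.
Bloc 1 (peak Delta at position 2): ranking walks positions 2-1-3-4, expanding outward from the peak — single-peaked.
Bloc 2 (peak Epsilon at position 1): ranking walks positions 1-2-3-4, expanding outward from the peak — single-peaked.
Bloc 3 (peak Kappa at position 3): ranking walks positions 3-2-1-4, expanding outward from the peak — single-peaked.
Bloc 4 (peak Sigma at position 4): ranking walks positions 4-3-2-1, expanding outward from the peak — single-peaked.
Bloc 5 (peak Kappa at position 3): ranking walks positions 3-4-2-1, expanding outward from the peak — single-peaked.
Every ranking is single-peaked on this axis.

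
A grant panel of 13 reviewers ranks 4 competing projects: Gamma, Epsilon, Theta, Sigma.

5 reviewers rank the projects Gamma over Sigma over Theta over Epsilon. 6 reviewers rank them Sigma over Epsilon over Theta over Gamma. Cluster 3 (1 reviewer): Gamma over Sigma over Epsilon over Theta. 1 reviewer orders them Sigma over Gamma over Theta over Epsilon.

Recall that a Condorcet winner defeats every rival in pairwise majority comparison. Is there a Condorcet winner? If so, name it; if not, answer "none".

Pairwise majorities:
Gamma vs Epsilon: Gamma is ranked higher on 5+1+1 = 7 ballots, Epsilon on 6. Gamma wins 7–6.
Gamma vs Theta: Gamma is ranked higher on 5+1+1 = 7 ballots, Theta on 6. Gamma wins 7–6.
Gamma vs Sigma: 6 to 7, Sigma.
Epsilon vs Theta: 6+1 = 7 for Epsilon, 6 for Theta — Epsilon by 7–6.
Epsilon vs Sigma: Epsilon is ranked higher on 0 ballots, Sigma on 13. Sigma wins 13–0.
Theta vs Sigma: Theta is ranked higher on 0 ballots, Sigma on 13. Sigma wins 13–0.
Sigma defeats every rival head-to-head and is the Condorcet winner.

Sigma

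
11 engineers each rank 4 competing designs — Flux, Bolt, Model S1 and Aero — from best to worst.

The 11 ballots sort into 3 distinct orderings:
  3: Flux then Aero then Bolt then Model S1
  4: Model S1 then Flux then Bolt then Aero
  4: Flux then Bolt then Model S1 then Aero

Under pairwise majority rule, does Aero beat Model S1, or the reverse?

Model S1

Ballots ranking Aero above Model S1: 3.
Ballots ranking Model S1 above Aero: 11 − 3 = 8.
Model S1 wins the head-to-head 8–3.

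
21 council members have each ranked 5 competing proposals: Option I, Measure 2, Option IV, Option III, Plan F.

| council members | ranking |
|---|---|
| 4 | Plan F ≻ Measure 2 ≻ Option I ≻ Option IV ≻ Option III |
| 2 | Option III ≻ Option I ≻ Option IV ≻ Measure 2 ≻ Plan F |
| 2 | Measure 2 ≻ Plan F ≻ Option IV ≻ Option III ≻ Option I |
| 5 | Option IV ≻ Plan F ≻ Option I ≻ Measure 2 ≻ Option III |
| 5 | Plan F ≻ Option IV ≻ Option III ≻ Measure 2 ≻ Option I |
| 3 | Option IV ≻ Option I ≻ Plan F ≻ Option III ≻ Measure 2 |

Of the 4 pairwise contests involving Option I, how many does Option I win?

Option I against each rival (21 council members):
Option I vs Measure 2: Measure 2 wins 11–10.
Option I vs Option IV: Option IV, 15–6.
Option I vs Option III: Option I wins 12–9.
Option I–Plan F: Plan F 16–5.
Option I beats Option III; loses to Measure 2, Option IV, Plan F — 1 pairwise win.

1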